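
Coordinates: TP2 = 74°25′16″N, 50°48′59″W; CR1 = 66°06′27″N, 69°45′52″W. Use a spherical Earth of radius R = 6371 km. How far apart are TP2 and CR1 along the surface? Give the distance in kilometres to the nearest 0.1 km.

TP2: φ = +74.42111°, λ = -50.81639°
CR1: φ = +66.10750°, λ = -69.76444°
Δφ = -8.3136°,  Δλ = -18.9481°
a = sin²(Δφ/2) + cos φ₁ cos φ₂ sin²(Δλ/2) = 0.008201
c = 2·arcsin(√a) = 0.181371 rad = 10.3918°
d = R·c = 6371 × 0.181371 = 1155.5 km

1155.5 km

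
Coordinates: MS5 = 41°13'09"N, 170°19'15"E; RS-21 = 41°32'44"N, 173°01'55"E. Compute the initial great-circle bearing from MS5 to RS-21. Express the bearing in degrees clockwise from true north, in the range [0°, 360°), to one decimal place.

80.0°

MS5: φ = +41.21917°, λ = +170.32083°
RS-21: φ = +41.54556°, λ = +173.03194°
Δλ = 2.7111°
y = sin Δλ · cos φ₂ = 0.035401
x = cos φ₁ sin φ₂ − sin φ₁ cos φ₂ cos Δλ = 0.006249
θ = atan2(y, x) = 79.9899° → 79.9899° (mod 360°)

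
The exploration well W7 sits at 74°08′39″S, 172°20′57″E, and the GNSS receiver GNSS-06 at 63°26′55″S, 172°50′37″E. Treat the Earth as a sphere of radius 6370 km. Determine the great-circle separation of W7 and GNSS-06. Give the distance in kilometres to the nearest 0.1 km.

1189.3 km

W7: φ = -74.14417°, λ = +172.34917°
GNSS-06: φ = -63.44861°, λ = +172.84361°
Δφ = 10.6956°,  Δλ = 0.4944°
a = sin²(Δφ/2) + cos φ₁ cos φ₂ sin²(Δλ/2) = 0.008689
c = 2·arcsin(√a) = 0.186697 rad = 10.6970°
d = R·c = 6370 × 0.186697 = 1189.3 km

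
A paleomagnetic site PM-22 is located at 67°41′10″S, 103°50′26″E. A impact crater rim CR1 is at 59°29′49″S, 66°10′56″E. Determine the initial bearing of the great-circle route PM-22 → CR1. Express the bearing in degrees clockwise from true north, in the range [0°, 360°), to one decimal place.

278.2°

PM-22: φ = -67.68611°, λ = +103.84056°
CR1: φ = -59.49694°, λ = +66.18222°
Δλ = -37.6583°
y = sin Δλ · cos φ₂ = -0.310109
x = cos φ₁ sin φ₂ − sin φ₁ cos φ₂ cos Δλ = 0.044614
θ = atan2(y, x) = -81.8132° → 278.1868° (mod 360°)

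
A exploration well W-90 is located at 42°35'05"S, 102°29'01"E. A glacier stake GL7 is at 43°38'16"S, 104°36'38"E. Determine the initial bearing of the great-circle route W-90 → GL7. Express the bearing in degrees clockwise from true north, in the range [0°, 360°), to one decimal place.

W-90: φ = -42.58472°, λ = +102.48361°
GL7: φ = -43.63778°, λ = +104.61056°
Δλ = 2.1269°
y = sin Δλ · cos φ₂ = 0.026860
x = cos φ₁ sin φ₂ − sin φ₁ cos φ₂ cos Δλ = -0.018716
θ = atan2(y, x) = 124.8684° → 124.8684° (mod 360°)

124.9°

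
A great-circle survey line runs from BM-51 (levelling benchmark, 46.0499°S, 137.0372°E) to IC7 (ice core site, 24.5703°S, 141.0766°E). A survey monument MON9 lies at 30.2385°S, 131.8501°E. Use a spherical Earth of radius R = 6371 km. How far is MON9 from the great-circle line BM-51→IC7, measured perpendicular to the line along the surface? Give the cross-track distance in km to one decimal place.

δ₁₃ = central angle BM-51→MON9 = 0.284834 rad  (haversine)
θ₁₃ = bearing BM-51→MON9 = 343.861°,  θ₁₂ = bearing BM-51→IC7 = 9.967°
dₓₜ = R·arcsin(sin δ₁₃ · sin(θ₁₃ − θ₁₂)) = 6371·arcsin(0.28100·sin(333.894°)) = -789.784 km
|dₓₜ| = 789.784 km

789.8 km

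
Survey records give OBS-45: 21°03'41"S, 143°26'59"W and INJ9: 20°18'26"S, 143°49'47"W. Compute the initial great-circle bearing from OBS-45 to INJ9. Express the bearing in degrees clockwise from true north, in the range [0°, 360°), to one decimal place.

334.7°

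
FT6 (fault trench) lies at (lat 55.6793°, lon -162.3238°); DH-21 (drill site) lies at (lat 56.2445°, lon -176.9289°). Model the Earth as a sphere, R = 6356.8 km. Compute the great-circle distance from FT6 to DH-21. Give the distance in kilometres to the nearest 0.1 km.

Δφ = 0.5652°,  Δλ = -14.6051°
a = sin²(Δφ/2) + cos φ₁ cos φ₂ sin²(Δλ/2) = 0.005086
c = 2·arcsin(√a) = 0.142754 rad = 8.1792°
d = R·c = 6356.8 × 0.142754 = 907.5 km

907.5 km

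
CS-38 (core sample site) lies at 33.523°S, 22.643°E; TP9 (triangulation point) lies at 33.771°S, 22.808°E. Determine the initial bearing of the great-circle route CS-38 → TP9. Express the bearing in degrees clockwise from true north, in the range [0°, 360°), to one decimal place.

151.1°

Δλ = 0.1650°
y = sin Δλ · cos φ₂ = 0.002394
x = cos φ₁ sin φ₂ − sin φ₁ cos φ₂ cos Δλ = -0.004330
θ = atan2(y, x) = 151.0654° → 151.0654° (mod 360°)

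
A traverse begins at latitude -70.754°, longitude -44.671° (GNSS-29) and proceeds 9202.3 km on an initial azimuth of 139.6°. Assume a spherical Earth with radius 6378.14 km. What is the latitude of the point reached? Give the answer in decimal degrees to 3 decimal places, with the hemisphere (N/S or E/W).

δ = d/R = 9202.3/6378.14 = 1.442787 rad
φ₂ = arcsin(sin φ₁ cos δ + cos φ₁ sin δ cos θ)
   = arcsin(-0.94411·0.12766 + 0.32962·0.99182·-0.76154) = -21.68435°
λ₂ = λ₁ + atan2(sin θ sin δ cos φ₁, cos δ − sin φ₁ sin φ₂) = 91.55852°

21.684°S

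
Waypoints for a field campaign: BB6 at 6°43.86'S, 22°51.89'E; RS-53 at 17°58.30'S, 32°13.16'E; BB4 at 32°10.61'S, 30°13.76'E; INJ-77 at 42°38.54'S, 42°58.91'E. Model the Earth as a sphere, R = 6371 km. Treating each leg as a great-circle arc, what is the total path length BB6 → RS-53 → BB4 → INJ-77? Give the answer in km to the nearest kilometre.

4818 km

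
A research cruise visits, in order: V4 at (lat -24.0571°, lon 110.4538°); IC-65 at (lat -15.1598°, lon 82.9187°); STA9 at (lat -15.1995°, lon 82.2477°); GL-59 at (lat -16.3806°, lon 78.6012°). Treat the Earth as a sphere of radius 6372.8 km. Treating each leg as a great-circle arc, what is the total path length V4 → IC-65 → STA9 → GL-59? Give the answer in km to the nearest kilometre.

3527 km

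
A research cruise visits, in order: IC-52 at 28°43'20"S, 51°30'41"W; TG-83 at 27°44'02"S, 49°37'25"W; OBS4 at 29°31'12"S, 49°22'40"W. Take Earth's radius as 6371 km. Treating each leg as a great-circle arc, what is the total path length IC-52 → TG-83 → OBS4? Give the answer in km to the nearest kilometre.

415 km

IC-52: φ = -28.72222°, λ = -51.51139°
TG-83: φ = -27.73389°, λ = -49.62361°
OBS4: φ = -29.52000°, λ = -49.37778°
IC-52→TG-83: c = 0.033767 rad, d = 215.13 km
TG-83→OBS4: c = 0.031400 rad, d = 200.05 km
Total = 215.13 + 200.05 = 415.18 km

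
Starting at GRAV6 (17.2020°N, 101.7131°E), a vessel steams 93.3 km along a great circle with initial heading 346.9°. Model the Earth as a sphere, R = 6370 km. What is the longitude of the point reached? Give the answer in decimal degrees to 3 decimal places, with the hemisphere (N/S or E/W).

101.513°E

δ = d/R = 93.3/6370 = 0.014647 rad
φ₂ = arcsin(sin φ₁ cos δ + cos φ₁ sin δ cos θ)
   = arcsin(0.29574·0.99989 + 0.95527·0.01465·0.97398) = 18.01926°
λ₂ = λ₁ + atan2(sin θ sin δ cos φ₁, cos δ − sin φ₁ sin φ₂) = 101.51309°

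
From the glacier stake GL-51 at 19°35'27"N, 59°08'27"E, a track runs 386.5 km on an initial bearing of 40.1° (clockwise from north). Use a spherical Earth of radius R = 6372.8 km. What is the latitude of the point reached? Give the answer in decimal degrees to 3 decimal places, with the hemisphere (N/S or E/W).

GL-51: φ = +19.59083°, λ = +59.14083°
δ = d/R = 386.5/6372.8 = 0.060648 rad
φ₂ = arcsin(sin φ₁ cos δ + cos φ₁ sin δ cos θ)
   = arcsin(0.33530·0.99816 + 0.94211·0.06061·0.76492) = 22.23234°
λ₂ = λ₁ + atan2(sin θ sin δ cos φ₁, cos δ − sin φ₁ sin φ₂) = 61.55809°

22.232°N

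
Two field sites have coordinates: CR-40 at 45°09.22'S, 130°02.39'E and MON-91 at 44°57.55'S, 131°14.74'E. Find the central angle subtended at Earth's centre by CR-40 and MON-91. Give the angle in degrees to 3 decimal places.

CR-40: φ = -45.15367°, λ = +130.03983°
MON-91: φ = -44.95917°, λ = +131.24567°
Δφ = 0.1945°,  Δλ = 1.2058°
a = sin²(Δφ/2) + cos φ₁ cos φ₂ sin²(Δλ/2) = 0.000058
c = 2·arcsin(√a) = 0.015249 rad = 0.8737°

0.874°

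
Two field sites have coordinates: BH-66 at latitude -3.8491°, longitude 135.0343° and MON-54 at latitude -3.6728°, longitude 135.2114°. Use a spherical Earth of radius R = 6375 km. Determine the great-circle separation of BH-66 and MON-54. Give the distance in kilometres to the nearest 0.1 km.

27.8 km

Δφ = 0.1763°,  Δλ = 0.1771°
a = sin²(Δφ/2) + cos φ₁ cos φ₂ sin²(Δλ/2) = 0.000005
c = 2·arcsin(√a) = 0.004357 rad = 0.2496°
d = R·c = 6375 × 0.004357 = 27.8 km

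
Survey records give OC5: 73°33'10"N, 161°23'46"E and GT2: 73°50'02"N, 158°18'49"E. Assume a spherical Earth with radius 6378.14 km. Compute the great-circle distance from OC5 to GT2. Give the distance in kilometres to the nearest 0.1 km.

101.3 km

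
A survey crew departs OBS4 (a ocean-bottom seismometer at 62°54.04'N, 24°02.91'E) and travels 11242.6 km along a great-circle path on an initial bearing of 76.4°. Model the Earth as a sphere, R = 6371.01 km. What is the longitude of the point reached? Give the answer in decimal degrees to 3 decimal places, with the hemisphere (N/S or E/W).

131.135°E

OBS4: φ = +62.90067°, λ = +24.04850°
δ = d/R = 11242.6/6371.01 = 1.764650 rad
φ₂ = arcsin(sin φ₁ cos δ + cos φ₁ sin δ cos θ)
   = arcsin(0.89022·-0.19264 + 0.45553·0.98127·0.23514) = -3.80631°
λ₂ = λ₁ + atan2(sin θ sin δ cos φ₁, cos δ − sin φ₁ sin φ₂) = 131.13468°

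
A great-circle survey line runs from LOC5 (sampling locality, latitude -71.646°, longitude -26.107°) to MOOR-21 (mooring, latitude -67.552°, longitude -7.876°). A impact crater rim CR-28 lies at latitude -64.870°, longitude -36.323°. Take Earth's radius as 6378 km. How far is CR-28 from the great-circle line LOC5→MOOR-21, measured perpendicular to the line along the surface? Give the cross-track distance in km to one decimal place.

848.1 km

δ₁₃ = central angle LOC5→CR-28 = 0.135047 rad  (haversine)
θ₁₃ = bearing LOC5→CR-28 = 325.984°,  θ₁₂ = bearing LOC5→MOOR-21 = 65.995°
dₓₜ = R·arcsin(sin δ₁₃ · sin(θ₁₃ − θ₁₂)) = 6378·arcsin(0.13464·sin(259.989°)) = -848.139 km
|dₓₜ| = 848.139 km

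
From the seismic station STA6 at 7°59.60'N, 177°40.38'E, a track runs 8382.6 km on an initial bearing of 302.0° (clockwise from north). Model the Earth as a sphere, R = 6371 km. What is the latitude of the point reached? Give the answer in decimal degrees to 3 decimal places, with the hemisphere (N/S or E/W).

32.880°N

STA6: φ = +7.99333°, λ = +177.67300°
δ = d/R = 8382.6/6371 = 1.315743 rad
φ₂ = arcsin(sin φ₁ cos δ + cos φ₁ sin δ cos θ)
   = arcsin(0.13906·0.25230 + 0.99028·0.96765·0.52992) = 32.87978°
λ₂ = λ₁ + atan2(sin θ sin δ cos φ₁, cos δ − sin φ₁ sin φ₂) = 99.94749°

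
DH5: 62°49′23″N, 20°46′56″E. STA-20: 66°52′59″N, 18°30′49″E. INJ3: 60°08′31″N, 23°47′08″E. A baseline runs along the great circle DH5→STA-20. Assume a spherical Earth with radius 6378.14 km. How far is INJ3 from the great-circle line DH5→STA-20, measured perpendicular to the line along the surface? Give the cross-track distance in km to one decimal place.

DH5: φ = +62.82306°, λ = +20.78222°
STA-20: φ = +66.88306°, λ = +18.51361°
INJ3: φ = +60.14194°, λ = +23.78556°
δ₁₃ = central angle DH5→INJ3 = 0.053053 rad  (haversine)
θ₁₃ = bearing DH5→INJ3 = 150.534°,  θ₁₂ = bearing DH5→STA-20 = 347.666°
dₓₜ = R·arcsin(sin δ₁₃ · sin(θ₁₃ − θ₁₂)) = 6378.14·arcsin(0.05303·sin(-197.132°)) = 99.632 km
|dₓₜ| = 99.632 km

99.6 km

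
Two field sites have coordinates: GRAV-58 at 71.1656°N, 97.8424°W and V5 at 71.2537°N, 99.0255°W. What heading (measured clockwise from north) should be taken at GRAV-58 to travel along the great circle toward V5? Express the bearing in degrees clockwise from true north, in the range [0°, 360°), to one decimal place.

283.6°

Δλ = -1.1831°
y = sin Δλ · cos φ₂ = -0.006636
x = cos φ₁ sin φ₂ − sin φ₁ cos φ₂ cos Δλ = 0.001602
θ = atan2(y, x) = -76.4233° → 283.5767° (mod 360°)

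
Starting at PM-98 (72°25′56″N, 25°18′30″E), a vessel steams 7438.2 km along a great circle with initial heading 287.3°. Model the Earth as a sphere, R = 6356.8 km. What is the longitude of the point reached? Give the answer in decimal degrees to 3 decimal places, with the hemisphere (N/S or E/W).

73.951°W

PM-98: φ = +72.43222°, λ = +25.30833°
δ = d/R = 7438.2/6356.8 = 1.170117 rad
φ₂ = arcsin(sin φ₁ cos δ + cos φ₁ sin δ cos θ)
   = arcsin(0.95336·0.39004 + 0.30183·0.92080·0.29737) = 27.03284°
λ₂ = λ₁ + atan2(sin θ sin δ cos φ₁, cos δ − sin φ₁ sin φ₂) = -73.95089°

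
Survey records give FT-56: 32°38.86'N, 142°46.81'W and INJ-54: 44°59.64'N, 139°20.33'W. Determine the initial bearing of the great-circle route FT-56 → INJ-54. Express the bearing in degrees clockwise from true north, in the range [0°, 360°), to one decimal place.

FT-56: φ = +32.64767°, λ = -142.78017°
INJ-54: φ = +44.99400°, λ = -139.33883°
Δλ = 3.4413°
y = sin Δλ · cos φ₂ = 0.042450
x = cos φ₁ sin φ₂ − sin φ₁ cos φ₂ cos Δλ = 0.214508
θ = atan2(y, x) = 11.1938° → 11.1938° (mod 360°)

11.2°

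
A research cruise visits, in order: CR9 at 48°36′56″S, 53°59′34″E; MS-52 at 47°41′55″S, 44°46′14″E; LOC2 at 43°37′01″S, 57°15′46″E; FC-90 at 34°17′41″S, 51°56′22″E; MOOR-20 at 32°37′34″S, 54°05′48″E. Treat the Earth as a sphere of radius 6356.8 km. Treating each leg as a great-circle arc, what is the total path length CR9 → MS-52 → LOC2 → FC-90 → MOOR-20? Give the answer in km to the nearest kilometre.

CR9: φ = -48.61556°, λ = +53.99278°
MS-52: φ = -47.69861°, λ = +44.77056°
LOC2: φ = -43.61694°, λ = +57.26278°
FC-90: φ = -34.29472°, λ = +51.93944°
MOOR-20: φ = -32.62611°, λ = +54.09667°
CR9→MS-52: c = 0.108491 rad, d = 689.65 km
MS-52→LOC2: c = 0.167959 rad, d = 1067.68 km
LOC2→FC-90: c = 0.177923 rad, d = 1131.02 km
FC-90→MOOR-20: c = 0.042832 rad, d = 272.27 km
Total = 689.65 + 1067.68 + 1131.02 + 272.27 = 3160.63 km

3161 km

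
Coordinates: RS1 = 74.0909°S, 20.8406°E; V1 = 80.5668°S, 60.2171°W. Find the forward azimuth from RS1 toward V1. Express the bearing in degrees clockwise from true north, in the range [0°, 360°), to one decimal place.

213.4°

Δλ = -81.0577°
y = sin Δλ · cos φ₂ = -0.161905
x = cos φ₁ sin φ₂ − sin φ₁ cos φ₂ cos Δλ = -0.245905
θ = atan2(y, x) = -146.6388° → 213.3612° (mod 360°)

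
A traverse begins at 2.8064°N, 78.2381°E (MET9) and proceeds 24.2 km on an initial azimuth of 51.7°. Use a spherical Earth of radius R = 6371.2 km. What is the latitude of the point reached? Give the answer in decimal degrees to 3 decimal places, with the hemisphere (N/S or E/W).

δ = d/R = 24.2/6371.2 = 0.003798 rad
φ₂ = arcsin(sin φ₁ cos δ + cos φ₁ sin δ cos θ)
   = arcsin(0.04896·0.99999 + 0.99880·0.00380·0.61978) = 2.94127°
λ₂ = λ₁ + atan2(sin θ sin δ cos φ₁, cos δ − sin φ₁ sin φ₂) = 78.40912°

2.941°N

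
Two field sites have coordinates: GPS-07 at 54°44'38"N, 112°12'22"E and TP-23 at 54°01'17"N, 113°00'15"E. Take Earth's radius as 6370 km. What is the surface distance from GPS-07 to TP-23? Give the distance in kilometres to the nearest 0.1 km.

GPS-07: φ = +54.74389°, λ = +112.20611°
TP-23: φ = +54.02139°, λ = +113.00417°
Δφ = -0.7225°,  Δλ = 0.7981°
a = sin²(Δφ/2) + cos φ₁ cos φ₂ sin²(Δλ/2) = 0.000056
c = 2·arcsin(√a) = 0.014993 rad = 0.8591°
d = R·c = 6370 × 0.014993 = 95.5 km

95.5 km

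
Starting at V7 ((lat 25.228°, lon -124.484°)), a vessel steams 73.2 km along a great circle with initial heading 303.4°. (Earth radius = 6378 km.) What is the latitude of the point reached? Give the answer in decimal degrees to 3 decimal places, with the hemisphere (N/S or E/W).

25.589°N

δ = d/R = 73.2/6378 = 0.011477 rad
φ₂ = arcsin(sin φ₁ cos δ + cos φ₁ sin δ cos θ)
   = arcsin(0.42622·0.99993 + 0.90462·0.01148·0.55048) = 25.58874°
λ₂ = λ₁ + atan2(sin θ sin δ cos φ₁, cos δ − sin φ₁ sin φ₂) = -125.09268°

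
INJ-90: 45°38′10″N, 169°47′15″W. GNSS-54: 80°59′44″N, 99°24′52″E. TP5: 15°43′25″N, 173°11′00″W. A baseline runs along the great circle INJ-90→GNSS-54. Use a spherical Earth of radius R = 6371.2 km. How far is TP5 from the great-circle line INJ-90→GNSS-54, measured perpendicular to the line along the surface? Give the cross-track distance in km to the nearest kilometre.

1058 km

INJ-90: φ = +45.63611°, λ = -169.78750°
GNSS-54: φ = +80.99556°, λ = +99.41444°
TP5: φ = +15.72361°, λ = -173.18333°
δ₁₃ = central angle INJ-90→TP5 = 0.524437 rad  (haversine)
θ₁₃ = bearing INJ-90→TP5 = 186.538°,  θ₁₂ = bearing INJ-90→GNSS-54 = 347.260°
dₓₜ = R·arcsin(sin δ₁₃ · sin(θ₁₃ − θ₁₂)) = 6371.2·arcsin(0.50073·sin(-160.721°)) = -1058.156 km
|dₓₜ| = 1058.156 km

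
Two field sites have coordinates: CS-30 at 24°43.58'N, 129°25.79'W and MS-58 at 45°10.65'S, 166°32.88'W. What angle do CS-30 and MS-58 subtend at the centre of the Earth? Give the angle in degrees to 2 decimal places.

77.65°

CS-30: φ = +24.72633°, λ = -129.42983°
MS-58: φ = -45.17750°, λ = -166.54800°
Δφ = -69.9038°,  Δλ = -37.1182°
a = sin²(Δφ/2) + cos φ₁ cos φ₂ sin²(Δλ/2) = 0.393065
c = 2·arcsin(√a) = 1.355261 rad = 77.6507°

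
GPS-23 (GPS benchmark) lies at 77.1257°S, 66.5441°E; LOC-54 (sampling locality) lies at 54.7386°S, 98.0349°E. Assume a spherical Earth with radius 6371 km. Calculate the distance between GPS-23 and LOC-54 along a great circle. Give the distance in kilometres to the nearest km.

2789 km

Δφ = 22.3871°,  Δλ = 31.4908°
a = sin²(Δφ/2) + cos φ₁ cos φ₂ sin²(Δλ/2) = 0.047156
c = 2·arcsin(√a) = 0.437798 rad = 25.0840°
d = R·c = 6371 × 0.437798 = 2789.2 km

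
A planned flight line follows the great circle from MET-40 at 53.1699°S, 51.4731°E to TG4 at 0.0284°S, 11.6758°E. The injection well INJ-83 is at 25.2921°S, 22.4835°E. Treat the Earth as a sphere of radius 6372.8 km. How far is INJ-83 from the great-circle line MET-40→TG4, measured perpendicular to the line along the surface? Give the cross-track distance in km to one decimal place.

201.8 km

δ₁₃ = central angle MET-40→INJ-83 = 0.616269 rad  (haversine)
θ₁₃ = bearing MET-40→INJ-83 = 310.701°,  θ₁₂ = bearing MET-40→TG4 = 313.840°
dₓₜ = R·arcsin(sin δ₁₃ · sin(θ₁₃ − θ₁₂)) = 6372.8·arcsin(0.57799·sin(-3.140°)) = -201.775 km
|dₓₜ| = 201.775 km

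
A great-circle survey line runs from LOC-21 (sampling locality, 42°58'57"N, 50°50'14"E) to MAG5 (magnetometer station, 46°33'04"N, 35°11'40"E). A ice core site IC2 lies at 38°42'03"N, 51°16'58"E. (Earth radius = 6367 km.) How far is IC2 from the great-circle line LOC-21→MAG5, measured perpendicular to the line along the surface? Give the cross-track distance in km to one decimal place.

421.8 km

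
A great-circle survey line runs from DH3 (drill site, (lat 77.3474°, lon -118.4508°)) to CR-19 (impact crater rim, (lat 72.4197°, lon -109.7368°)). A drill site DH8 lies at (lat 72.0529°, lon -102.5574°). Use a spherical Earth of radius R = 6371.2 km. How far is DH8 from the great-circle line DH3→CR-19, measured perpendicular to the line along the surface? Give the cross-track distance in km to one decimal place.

220.5 km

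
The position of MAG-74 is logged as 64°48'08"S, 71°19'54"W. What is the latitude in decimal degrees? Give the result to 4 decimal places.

64° + 48′/60 + 8″/3600 = 64 + 0.80000 + 0.00222 = 64.8022°

64.8022°S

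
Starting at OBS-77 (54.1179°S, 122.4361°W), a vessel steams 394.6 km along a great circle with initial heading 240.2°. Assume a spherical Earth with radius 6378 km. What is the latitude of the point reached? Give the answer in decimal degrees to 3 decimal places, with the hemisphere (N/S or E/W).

δ = d/R = 394.6/6378 = 0.061869 rad
φ₂ = arcsin(sin φ₁ cos δ + cos φ₁ sin δ cos θ)
   = arcsin(-0.81022·0.99809 + 0.58612·0.06183·-0.49697) = -55.75966°
λ₂ = λ₁ + atan2(sin θ sin δ cos φ₁, cos δ − sin φ₁ sin φ₂) = -127.90790°

55.760°S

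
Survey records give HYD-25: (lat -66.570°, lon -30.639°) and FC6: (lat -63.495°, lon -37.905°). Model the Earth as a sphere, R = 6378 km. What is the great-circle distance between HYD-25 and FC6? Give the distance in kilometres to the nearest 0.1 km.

Δφ = 3.0750°,  Δλ = -7.2660°
a = sin²(Δφ/2) + cos φ₁ cos φ₂ sin²(Δλ/2) = 0.001432
c = 2·arcsin(√a) = 0.075713 rad = 4.3380°
d = R·c = 6378 × 0.075713 = 482.9 km

482.9 km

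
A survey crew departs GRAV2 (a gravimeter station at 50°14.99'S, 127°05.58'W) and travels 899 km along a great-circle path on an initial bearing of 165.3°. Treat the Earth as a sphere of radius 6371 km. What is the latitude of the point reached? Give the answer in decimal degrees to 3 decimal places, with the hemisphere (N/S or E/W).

58.015°S

GRAV2: φ = -50.24983°, λ = -127.09300°
δ = d/R = 899/6371 = 0.141108 rad
φ₂ = arcsin(sin φ₁ cos δ + cos φ₁ sin δ cos θ)
   = arcsin(-0.76884·0.99006 + 0.63944·0.14064·-0.96727) = -58.01490°
λ₂ = λ₁ + atan2(sin θ sin δ cos φ₁, cos δ − sin φ₁ sin φ₂) = -123.22975°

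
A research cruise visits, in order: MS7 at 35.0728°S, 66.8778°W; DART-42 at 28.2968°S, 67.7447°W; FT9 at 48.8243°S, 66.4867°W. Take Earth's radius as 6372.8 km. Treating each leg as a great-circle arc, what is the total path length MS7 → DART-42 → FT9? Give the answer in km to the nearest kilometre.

3044 km

MS7→DART-42: c = 0.118961 rad, d = 758.11 km
DART-42→FT9: c = 0.358671 rad, d = 2285.74 km
Total = 758.11 + 2285.74 = 3043.85 km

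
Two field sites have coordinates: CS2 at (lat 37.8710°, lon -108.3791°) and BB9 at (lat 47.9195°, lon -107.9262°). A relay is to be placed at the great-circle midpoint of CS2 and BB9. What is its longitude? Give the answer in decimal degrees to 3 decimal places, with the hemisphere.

108.171°W

Bx = cos φ₂ cos Δλ = 0.670153,  By = cos φ₂ sin Δλ = 0.005297
φₘ = atan2(sin φ₁ + sin φ₂, √((cos φ₁ + Bx)² + By²)) = 42.89547°
λₘ = λ₁ + atan2(By, cos φ₁ + Bx) = -108.17115°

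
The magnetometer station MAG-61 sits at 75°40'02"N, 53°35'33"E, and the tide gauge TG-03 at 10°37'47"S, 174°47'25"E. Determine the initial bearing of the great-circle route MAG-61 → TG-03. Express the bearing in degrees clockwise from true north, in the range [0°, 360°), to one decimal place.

62.0°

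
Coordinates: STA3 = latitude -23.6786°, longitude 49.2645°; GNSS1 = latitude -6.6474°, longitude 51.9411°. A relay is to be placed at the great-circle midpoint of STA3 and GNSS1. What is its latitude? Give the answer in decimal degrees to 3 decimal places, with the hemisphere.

15.167°S

Bx = cos φ₂ cos Δλ = 0.992194,  By = cos φ₂ sin Δλ = 0.046385
φₘ = atan2(sin φ₁ + sin φ₂, √((cos φ₁ + Bx)² + By²)) = -15.16694°
λₘ = λ₁ + atan2(By, cos φ₁ + Bx) = 50.65711°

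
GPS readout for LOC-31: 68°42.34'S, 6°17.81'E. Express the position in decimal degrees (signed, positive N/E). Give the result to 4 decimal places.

-68.7057°, +6.2968°

lat: 68.7057° S → -68.7057°
lon: 6.2968° E → +6.2968°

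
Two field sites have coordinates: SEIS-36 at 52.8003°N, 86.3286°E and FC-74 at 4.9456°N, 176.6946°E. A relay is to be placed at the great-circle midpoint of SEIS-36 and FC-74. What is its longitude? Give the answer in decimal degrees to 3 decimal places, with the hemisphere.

Bx = cos φ₂ cos Δλ = -0.006364,  By = cos φ₂ sin Δλ = 0.996257
φₘ = atan2(sin φ₁ + sin φ₂, √((cos φ₁ + Bx)² + By²)) = 37.22138°
λₘ = λ₁ + atan2(By, cos φ₁ + Bx) = 145.34468°

145.345°E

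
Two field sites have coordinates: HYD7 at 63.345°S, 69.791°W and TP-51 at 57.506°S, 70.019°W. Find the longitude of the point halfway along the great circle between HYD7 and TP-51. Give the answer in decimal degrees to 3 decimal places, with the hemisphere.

69.915°W

Bx = cos φ₂ cos Δλ = 0.537207,  By = cos φ₂ sin Δλ = -0.002138
φₘ = atan2(sin φ₁ + sin φ₂, √((cos φ₁ + Bx)² + By²)) = -60.42555°
λₘ = λ₁ + atan2(By, cos φ₁ + Bx) = -69.91524°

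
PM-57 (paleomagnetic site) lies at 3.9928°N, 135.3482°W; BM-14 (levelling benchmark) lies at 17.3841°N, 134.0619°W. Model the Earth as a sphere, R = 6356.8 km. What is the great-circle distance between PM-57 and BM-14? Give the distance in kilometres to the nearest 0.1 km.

Δφ = 13.3913°,  Δλ = 1.2863°
a = sin²(Δφ/2) + cos φ₁ cos φ₂ sin²(Δλ/2) = 0.013714
c = 2·arcsin(√a) = 0.234756 rad = 13.4505°
d = R·c = 6356.8 × 0.234756 = 1492.3 km

1492.3 km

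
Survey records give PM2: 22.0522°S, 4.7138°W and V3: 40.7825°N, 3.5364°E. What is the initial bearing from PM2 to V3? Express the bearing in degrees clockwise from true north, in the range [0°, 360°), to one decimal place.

7.0°

Δλ = 8.2502°
y = sin Δλ · cos φ₂ = 0.108654
x = cos φ₁ sin φ₂ − sin φ₁ cos φ₂ cos Δλ = 0.886751
θ = atan2(y, x) = 6.9857° → 6.9857° (mod 360°)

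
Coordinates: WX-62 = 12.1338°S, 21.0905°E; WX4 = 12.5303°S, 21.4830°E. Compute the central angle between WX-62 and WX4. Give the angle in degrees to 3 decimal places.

0.552°

Δφ = -0.3965°,  Δλ = 0.3925°
a = sin²(Δφ/2) + cos φ₁ cos φ₂ sin²(Δλ/2) = 0.000023
c = 2·arcsin(√a) = 0.009627 rad = 0.5516°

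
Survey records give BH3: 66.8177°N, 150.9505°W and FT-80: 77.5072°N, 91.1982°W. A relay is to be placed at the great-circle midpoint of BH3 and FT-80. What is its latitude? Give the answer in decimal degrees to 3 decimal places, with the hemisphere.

Bx = cos φ₂ cos Δλ = 0.108967,  By = cos φ₂ sin Δλ = 0.186867
φₘ = atan2(sin φ₁ + sin φ₂, √((cos φ₁ + Bx)² + By²)) = 74.20439°
λₘ = λ₁ + atan2(By, cos φ₁ + Bx) = -130.55631°

74.204°N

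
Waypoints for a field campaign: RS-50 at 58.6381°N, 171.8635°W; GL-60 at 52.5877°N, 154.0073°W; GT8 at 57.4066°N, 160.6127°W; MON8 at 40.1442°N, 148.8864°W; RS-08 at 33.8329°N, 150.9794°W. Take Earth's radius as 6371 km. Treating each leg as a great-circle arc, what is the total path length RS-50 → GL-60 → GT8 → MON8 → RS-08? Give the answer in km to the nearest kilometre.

4805 km

RS-50→GL-60: c = 0.204324 rad, d = 1301.75 km
GL-60→GT8: c = 0.106889 rad, d = 680.99 km
GT8→MON8: c = 0.329013 rad, d = 2096.14 km
MON8→RS-08: c = 0.113942 rad, d = 725.92 km
Total = 1301.75 + 680.99 + 2096.14 + 725.92 = 4804.80 km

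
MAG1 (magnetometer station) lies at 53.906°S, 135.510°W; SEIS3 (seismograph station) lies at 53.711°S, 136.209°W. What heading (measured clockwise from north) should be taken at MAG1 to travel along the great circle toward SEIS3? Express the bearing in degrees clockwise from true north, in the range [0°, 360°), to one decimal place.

295.0°

Δλ = -0.6990°
y = sin Δλ · cos φ₂ = -0.007220
x = cos φ₁ sin φ₂ − sin φ₁ cos φ₂ cos Δλ = 0.003368
θ = atan2(y, x) = -64.9944° → 295.0056° (mod 360°)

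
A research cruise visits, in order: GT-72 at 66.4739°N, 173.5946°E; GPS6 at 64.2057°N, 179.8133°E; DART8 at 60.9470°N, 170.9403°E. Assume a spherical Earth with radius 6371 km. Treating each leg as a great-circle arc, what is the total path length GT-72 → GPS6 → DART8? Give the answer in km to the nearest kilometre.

GT-72→GPS6: c = 0.060102 rad, d = 382.91 km
GPS6→DART8: c = 0.091090 rad, d = 580.33 km
Total = 382.91 + 580.33 = 963.24 km

963 km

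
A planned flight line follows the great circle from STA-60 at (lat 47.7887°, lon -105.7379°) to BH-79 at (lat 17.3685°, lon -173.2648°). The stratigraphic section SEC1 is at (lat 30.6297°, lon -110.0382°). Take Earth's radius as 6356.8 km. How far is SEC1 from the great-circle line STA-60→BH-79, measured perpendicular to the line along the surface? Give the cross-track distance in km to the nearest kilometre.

δ₁₃ = central angle STA-60→SEC1 = 0.304949 rad  (haversine)
θ₁₃ = bearing STA-60→SEC1 = 192.410°,  θ₁₂ = bearing STA-60→BH-79 = 265.484°
dₓₜ = R·arcsin(sin δ₁₃ · sin(θ₁₃ − θ₁₂)) = 6356.8·arcsin(0.30024·sin(-73.075°)) = -1852.018 km
|dₓₜ| = 1852.018 km

1852 km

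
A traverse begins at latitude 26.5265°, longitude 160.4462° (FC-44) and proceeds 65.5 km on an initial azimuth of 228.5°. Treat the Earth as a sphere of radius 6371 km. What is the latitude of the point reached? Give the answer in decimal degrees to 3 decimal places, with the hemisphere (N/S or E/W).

δ = d/R = 65.5/6371 = 0.010281 rad
φ₂ = arcsin(sin φ₁ cos δ + cos φ₁ sin δ cos θ)
   = arcsin(0.44661·0.99995 + 0.89473·0.01028·-0.66262) = 26.13534°
λ₂ = λ₁ + atan2(sin θ sin δ cos φ₁, cos δ − sin φ₁ sin φ₂) = 159.95478°

26.135°N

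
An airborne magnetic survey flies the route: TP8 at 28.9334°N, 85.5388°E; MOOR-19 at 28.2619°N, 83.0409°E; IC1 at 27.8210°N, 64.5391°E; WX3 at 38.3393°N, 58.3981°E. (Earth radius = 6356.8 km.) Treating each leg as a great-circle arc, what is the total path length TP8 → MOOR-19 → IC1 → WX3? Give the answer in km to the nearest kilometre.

TP8→MOOR-19: c = 0.040031 rad, d = 254.47 km
MOOR-19→IC1: c = 0.284836 rad, d = 1810.65 km
IC1→WX3: c = 0.204237 rad, d = 1298.29 km
Total = 254.47 + 1810.65 + 1298.29 = 3363.41 km

3363 km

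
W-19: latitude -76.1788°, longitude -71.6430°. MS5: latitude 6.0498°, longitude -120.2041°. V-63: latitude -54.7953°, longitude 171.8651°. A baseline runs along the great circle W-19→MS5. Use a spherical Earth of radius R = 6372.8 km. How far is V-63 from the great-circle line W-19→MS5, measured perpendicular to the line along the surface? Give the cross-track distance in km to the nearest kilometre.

δ₁₃ = central angle W-19→V-63 = 0.749535 rad  (haversine)
θ₁₃ = bearing W-19→V-63 = 229.229°,  θ₁₂ = bearing W-19→MS5 = 311.702°
dₓₜ = R·arcsin(sin δ₁₃ · sin(θ₁₃ − θ₁₂)) = 6372.8·arcsin(0.68130·sin(-82.473°)) = -4725.719 km
|dₓₜ| = 4725.719 km

4726 km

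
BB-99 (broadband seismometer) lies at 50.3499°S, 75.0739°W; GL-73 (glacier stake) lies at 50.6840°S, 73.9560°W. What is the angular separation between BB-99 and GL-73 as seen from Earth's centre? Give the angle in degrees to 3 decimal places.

Δφ = -0.3341°,  Δλ = 1.1179°
a = sin²(Δφ/2) + cos φ₁ cos φ₂ sin²(Δλ/2) = 0.000047
c = 2·arcsin(√a) = 0.013708 rad = 0.7854°

0.785°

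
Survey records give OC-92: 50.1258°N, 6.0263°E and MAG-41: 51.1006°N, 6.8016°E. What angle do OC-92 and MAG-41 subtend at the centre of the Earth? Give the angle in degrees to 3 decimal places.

Δφ = 0.9748°,  Δλ = 0.7753°
a = sin²(Δφ/2) + cos φ₁ cos φ₂ sin²(Δλ/2) = 0.000091
c = 2·arcsin(√a) = 0.019057 rad = 1.0919°

1.092°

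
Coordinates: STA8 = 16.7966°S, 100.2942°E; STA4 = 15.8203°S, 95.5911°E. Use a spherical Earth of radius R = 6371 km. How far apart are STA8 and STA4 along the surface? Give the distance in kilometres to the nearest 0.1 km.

Δφ = 0.9763°,  Δλ = -4.7031°
a = sin²(Δφ/2) + cos φ₁ cos φ₂ sin²(Δλ/2) = 0.001623
c = 2·arcsin(√a) = 0.080601 rad = 4.6181°
d = R·c = 6371 × 0.080601 = 513.5 km

513.5 km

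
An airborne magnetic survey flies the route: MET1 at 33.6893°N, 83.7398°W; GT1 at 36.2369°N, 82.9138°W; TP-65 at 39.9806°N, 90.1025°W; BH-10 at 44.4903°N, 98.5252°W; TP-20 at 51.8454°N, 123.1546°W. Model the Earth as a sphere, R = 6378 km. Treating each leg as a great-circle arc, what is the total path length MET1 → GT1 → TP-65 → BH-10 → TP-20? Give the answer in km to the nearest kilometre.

3895 km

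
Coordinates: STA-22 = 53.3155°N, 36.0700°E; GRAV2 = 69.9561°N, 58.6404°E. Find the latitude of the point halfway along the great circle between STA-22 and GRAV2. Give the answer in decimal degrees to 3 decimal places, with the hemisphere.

62.066°N

Bx = cos φ₂ cos Δλ = 0.316489,  By = cos φ₂ sin Δλ = 0.131550
φₘ = atan2(sin φ₁ + sin φ₂, √((cos φ₁ + Bx)² + By²)) = 62.06635°
λₘ = λ₁ + atan2(By, cos φ₁ + Bx) = 44.26111°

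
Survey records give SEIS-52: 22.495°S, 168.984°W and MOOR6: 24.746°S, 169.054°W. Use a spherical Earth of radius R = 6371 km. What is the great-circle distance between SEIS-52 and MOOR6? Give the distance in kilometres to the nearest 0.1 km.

250.4 km

Δφ = -2.2510°,  Δλ = -0.0700°
a = sin²(Δφ/2) + cos φ₁ cos φ₂ sin²(Δλ/2) = 0.000386
c = 2·arcsin(√a) = 0.039303 rad = 2.2519°
d = R·c = 6371 × 0.039303 = 250.4 km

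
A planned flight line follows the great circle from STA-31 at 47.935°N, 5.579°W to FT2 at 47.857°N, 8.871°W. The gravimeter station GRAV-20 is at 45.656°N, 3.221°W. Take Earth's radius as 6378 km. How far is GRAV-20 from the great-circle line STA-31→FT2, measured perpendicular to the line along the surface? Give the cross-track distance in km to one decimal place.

253.4 km

δ₁₃ = central angle STA-31→GRAV-20 = 0.048738 rad  (haversine)
θ₁₃ = bearing STA-31→GRAV-20 = 143.823°,  θ₁₂ = bearing STA-31→FT2 = 269.198°
dₓₜ = R·arcsin(sin δ₁₃ · sin(θ₁₃ − θ₁₂)) = 6378·arcsin(0.04872·sin(-125.375°)) = -253.432 km
|dₓₜ| = 253.432 km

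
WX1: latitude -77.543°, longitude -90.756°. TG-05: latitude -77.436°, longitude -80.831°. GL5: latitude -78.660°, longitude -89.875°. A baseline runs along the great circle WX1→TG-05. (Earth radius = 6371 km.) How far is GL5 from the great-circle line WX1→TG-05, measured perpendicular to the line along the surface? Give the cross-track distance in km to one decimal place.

δ₁₃ = central angle WX1→GL5 = 0.019751 rad  (haversine)
θ₁₃ = bearing WX1→GL5 = 171.194°,  θ₁₂ = bearing WX1→TG-05 = 92.003°
dₓₜ = R·arcsin(sin δ₁₃ · sin(θ₁₃ − θ₁₂)) = 6371·arcsin(0.01975·sin(79.191°)) = 123.600 km
|dₓₜ| = 123.600 km

123.6 km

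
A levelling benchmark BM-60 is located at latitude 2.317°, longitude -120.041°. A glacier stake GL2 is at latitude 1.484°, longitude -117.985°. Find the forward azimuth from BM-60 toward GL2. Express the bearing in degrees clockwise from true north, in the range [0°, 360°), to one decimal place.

112.0°

Δλ = 2.0560°
y = sin Δλ · cos φ₂ = 0.035864
x = cos φ₁ sin φ₂ − sin φ₁ cos φ₂ cos Δλ = -0.014512
θ = atan2(y, x) = 112.0302° → 112.0302° (mod 360°)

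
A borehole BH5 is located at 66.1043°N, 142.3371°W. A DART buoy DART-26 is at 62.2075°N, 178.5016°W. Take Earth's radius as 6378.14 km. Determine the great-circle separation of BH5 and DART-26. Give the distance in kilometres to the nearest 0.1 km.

1780.3 km

Δφ = -3.8968°,  Δλ = -36.1645°
a = sin²(Δφ/2) + cos φ₁ cos φ₂ sin²(Δλ/2) = 0.019351
c = 2·arcsin(√a) = 0.279124 rad = 15.9927°
d = R·c = 6378.14 × 0.279124 = 1780.3 km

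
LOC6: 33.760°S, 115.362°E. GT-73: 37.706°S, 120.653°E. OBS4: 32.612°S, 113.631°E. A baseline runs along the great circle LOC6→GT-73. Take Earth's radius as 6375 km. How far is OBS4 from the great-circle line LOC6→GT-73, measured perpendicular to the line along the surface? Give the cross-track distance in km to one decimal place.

22.1 km

δ₁₃ = central angle LOC6→OBS4 = 0.032260 rad  (haversine)
θ₁₃ = bearing LOC6→OBS4 = 307.919°,  θ₁₂ = bearing LOC6→GT-73 = 134.096°
dₓₜ = R·arcsin(sin δ₁₃ · sin(θ₁₃ − θ₁₂)) = 6375·arcsin(0.03225·sin(173.823°)) = 22.126 km
|dₓₜ| = 22.126 km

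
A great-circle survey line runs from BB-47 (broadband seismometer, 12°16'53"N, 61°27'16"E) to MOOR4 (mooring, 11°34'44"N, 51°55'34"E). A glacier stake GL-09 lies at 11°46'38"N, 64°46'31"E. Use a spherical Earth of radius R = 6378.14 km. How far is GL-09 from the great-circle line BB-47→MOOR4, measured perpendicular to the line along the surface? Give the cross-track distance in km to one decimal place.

BB-47: φ = +12.28139°, λ = +61.45444°
MOOR4: φ = +11.57889°, λ = +51.92611°
GL-09: φ = +11.77722°, λ = +64.77528°
δ₁₃ = central angle BB-47→GL-09 = 0.057365 rad  (haversine)
θ₁₃ = bearing BB-47→GL-09 = 98.475°,  θ₁₂ = bearing BB-47→MOOR4 = 266.688°
dₓₜ = R·arcsin(sin δ₁₃ · sin(θ₁₃ − θ₁₂)) = 6378.14·arcsin(0.05733·sin(-168.213°)) = -74.703 km
|dₓₜ| = 74.703 km

74.7 km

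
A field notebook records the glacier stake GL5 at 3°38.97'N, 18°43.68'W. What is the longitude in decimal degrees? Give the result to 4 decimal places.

18° + 43.68′/60 = 18 + 0.72800 = 18.7280°

18.7280°W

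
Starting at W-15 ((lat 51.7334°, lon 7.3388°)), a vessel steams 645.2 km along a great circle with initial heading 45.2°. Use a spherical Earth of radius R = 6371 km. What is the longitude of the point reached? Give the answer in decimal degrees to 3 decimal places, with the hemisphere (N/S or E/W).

δ = d/R = 645.2/6371 = 0.101271 rad
φ₂ = arcsin(sin φ₁ cos δ + cos φ₁ sin δ cos θ)
   = arcsin(0.78514·0.99488 + 0.61932·0.10110·0.70463) = 55.61219°
λ₂ = λ₁ + atan2(sin θ sin δ cos φ₁, cos δ − sin φ₁ sin φ₂) = 14.63588°

14.636°E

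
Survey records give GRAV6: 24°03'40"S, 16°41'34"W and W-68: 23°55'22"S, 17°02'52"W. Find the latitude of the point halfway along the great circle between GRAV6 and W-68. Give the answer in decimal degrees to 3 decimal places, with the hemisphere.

23.992°S

GRAV6: φ = -24.06111°, λ = -16.69278°
W-68: φ = -23.92278°, λ = -17.04778°
Bx = cos φ₂ cos Δλ = 0.914075,  By = cos φ₂ sin Δλ = -0.005664
φₘ = atan2(sin φ₁ + sin φ₂, √((cos φ₁ + Bx)² + By²)) = -23.99205°
λₘ = λ₁ + atan2(By, cos φ₁ + Bx) = -16.87037°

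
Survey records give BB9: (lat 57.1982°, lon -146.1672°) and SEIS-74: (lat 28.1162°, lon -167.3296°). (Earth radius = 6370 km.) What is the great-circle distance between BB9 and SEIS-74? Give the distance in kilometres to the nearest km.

3633 km

Δφ = -29.0820°,  Δλ = -21.1624°
a = sin²(Δφ/2) + cos φ₁ cos φ₂ sin²(Δλ/2) = 0.079149
c = 2·arcsin(√a) = 0.570368 rad = 32.6797°
d = R·c = 6370 × 0.570368 = 3633.2 km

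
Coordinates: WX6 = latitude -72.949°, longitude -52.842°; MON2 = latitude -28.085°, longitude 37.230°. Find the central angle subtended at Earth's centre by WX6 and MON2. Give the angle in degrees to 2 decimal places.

Δφ = 44.8640°,  Δλ = 90.0720°
a = sin²(Δφ/2) + cos φ₁ cos φ₂ sin²(Δλ/2) = 0.275119
c = 2·arcsin(√a) = 1.104297 rad = 63.2716°

63.27°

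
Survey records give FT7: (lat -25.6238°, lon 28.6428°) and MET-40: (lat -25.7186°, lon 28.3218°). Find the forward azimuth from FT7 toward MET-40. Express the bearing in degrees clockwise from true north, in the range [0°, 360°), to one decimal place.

Δλ = -0.3210°
y = sin Δλ · cos φ₂ = -0.005047
x = cos φ₁ sin φ₂ − sin φ₁ cos φ₂ cos Δλ = -0.001661
θ = atan2(y, x) = -108.2119° → 251.7881° (mod 360°)

251.8°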